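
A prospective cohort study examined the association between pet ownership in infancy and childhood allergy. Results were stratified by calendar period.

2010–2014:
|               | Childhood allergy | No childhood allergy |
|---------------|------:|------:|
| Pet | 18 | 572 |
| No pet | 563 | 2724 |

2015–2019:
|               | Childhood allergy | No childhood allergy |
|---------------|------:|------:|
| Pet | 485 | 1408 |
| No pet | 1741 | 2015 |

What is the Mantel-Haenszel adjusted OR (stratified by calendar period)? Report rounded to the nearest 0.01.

OR_MH = Σ(aᵢdᵢ/nᵢ) / Σ(bᵢcᵢ/nᵢ), where nᵢ is the stratum total.
Stratum 1 (2010–2014): n = 3877; a·d/n = 18·2724/3877 = 12.6469; b·c/n = 572·563/3877 = 83.0632
Stratum 2 (2015–2019): n = 5649; a·d/n = 485·2015/5649 = 172.9996; b·c/n = 1408·1741/5649 = 433.9402
OR_MH = (12.6469 + 172.9996) / (83.0632 + 433.9402) = 185.6465 / 517.0034 = 0.35908

0.36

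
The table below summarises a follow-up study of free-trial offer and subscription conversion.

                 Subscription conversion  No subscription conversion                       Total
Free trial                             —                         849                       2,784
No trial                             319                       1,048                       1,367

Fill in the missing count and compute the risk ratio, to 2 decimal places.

The missing cell is in the exposed row: 2784 − 849 = 1935.
So a = 1935, b = 849, c = 319, d = 1048.
RR = [a/(a+b)] / [c/(c+d)] = (1935/2784) / (319/1367) = 0.69504/0.23336 = 2.97844

2.98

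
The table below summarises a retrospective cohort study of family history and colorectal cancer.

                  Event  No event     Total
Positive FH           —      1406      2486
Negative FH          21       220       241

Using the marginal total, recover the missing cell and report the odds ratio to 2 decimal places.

8.05

The missing cell is in the exposed row: 2486 − 1406 = 1080.
So a = 1080, b = 1406, c = 21, d = 220.
OR = (a·d)/(b·c) = (1080 × 220) / (1406 × 21) = 237600 / 29526 = 8.04714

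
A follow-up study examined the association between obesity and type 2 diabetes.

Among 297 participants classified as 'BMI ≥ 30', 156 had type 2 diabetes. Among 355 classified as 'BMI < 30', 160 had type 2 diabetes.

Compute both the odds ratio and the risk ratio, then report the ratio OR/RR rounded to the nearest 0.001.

From the description: a = 156, b = 141, c = 160, d = 195.
OR = (156·195)/(141·160) = 30420/22560 = 1.34840
Risk in exposed = 156/297 = 0.52525; risk in unexposed = 160/355 = 0.45070; RR = 1.16540
OR/RR = 1.34840 / 1.16540 = 1.15703
The outcome is not rare, so the OR lies further from 1 than the RR.

1.157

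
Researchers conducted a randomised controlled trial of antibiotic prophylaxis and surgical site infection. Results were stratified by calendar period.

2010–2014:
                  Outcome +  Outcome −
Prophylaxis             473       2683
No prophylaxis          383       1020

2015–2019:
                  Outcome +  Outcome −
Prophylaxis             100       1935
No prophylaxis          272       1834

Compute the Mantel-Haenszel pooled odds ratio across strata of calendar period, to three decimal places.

OR_MH = Σ(aᵢdᵢ/nᵢ) / Σ(bᵢcᵢ/nᵢ), where nᵢ is the stratum total.
Stratum 1 (2010–2014): n = 4559; a·d/n = 473·1020/4559 = 105.8258; b·c/n = 2683·383/4559 = 225.3979
Stratum 2 (2015–2019): n = 4141; a·d/n = 100·1834/4141 = 44.2888; b·c/n = 1935·272/4141 = 127.0997
OR_MH = (105.8258 + 44.2888) / (225.3979 + 127.0997) = 150.1147 / 352.4976 = 0.42586

0.426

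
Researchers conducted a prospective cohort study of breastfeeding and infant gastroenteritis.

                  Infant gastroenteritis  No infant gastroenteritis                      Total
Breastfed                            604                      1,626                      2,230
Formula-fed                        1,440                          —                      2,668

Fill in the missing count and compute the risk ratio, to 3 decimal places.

0.502

The missing cell is in the unexposed row: 2668 − 1440 = 1228.
So a = 604, b = 1626, c = 1440, d = 1228.
RR = [a/(a+b)] / [c/(c+d)] = (604/2230) / (1440/2668) = 0.27085/0.53973 = 0.50183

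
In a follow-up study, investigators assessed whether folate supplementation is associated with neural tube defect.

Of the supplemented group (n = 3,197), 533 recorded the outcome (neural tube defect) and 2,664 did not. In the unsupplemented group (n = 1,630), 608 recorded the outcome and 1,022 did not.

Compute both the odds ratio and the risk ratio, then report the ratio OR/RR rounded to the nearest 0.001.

From the description: a = 533, b = 2664, c = 608, d = 1022.
OR = (533·1022)/(2664·608) = 544726/1619712 = 0.33631
Risk in exposed = 533/3197 = 0.16672; risk in unexposed = 608/1630 = 0.37301; RR = 0.44696
OR/RR = 0.33631 / 0.44696 = 0.75244
The outcome is not rare, so the OR lies further from 1 than the RR.

0.752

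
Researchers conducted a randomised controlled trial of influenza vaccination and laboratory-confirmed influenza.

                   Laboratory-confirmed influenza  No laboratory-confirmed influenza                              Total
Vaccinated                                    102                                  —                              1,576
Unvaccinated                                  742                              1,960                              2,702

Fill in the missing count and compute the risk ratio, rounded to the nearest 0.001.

0.236

The missing cell is in the exposed row: 1576 − 102 = 1474.
So a = 102, b = 1474, c = 742, d = 1960.
RR = [a/(a+b)] / [c/(c+d)] = (102/1576) / (742/2702) = 0.06472/0.27461 = 0.23568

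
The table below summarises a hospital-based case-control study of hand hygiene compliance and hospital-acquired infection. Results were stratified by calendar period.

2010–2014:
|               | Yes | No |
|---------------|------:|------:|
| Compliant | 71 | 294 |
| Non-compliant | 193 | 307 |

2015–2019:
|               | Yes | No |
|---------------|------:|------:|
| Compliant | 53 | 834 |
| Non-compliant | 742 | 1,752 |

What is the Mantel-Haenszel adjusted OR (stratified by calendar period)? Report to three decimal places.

0.212

OR_MH = Σ(aᵢdᵢ/nᵢ) / Σ(bᵢcᵢ/nᵢ), where nᵢ is the stratum total.
Stratum 1 (2010–2014): n = 865; a·d/n = 71·307/865 = 25.1988; b·c/n = 294·193/865 = 65.5977
Stratum 2 (2015–2019): n = 3381; a·d/n = 53·1752/3381 = 27.4641; b·c/n = 834·742/3381 = 183.0311
OR_MH = (25.1988 + 27.4641) / (65.5977 + 183.0311) = 52.6629 / 248.6287 = 0.21181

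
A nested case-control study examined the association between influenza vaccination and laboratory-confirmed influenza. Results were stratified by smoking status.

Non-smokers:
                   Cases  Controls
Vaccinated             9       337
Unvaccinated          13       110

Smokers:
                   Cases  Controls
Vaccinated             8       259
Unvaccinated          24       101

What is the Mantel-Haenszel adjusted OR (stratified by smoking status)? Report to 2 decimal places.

0.17

OR_MH = Σ(aᵢdᵢ/nᵢ) / Σ(bᵢcᵢ/nᵢ), where nᵢ is the stratum total.
Stratum 1 (Non-smokers): n = 469; a·d/n = 9·110/469 = 2.1109; b·c/n = 337·13/469 = 9.3412
Stratum 2 (Smokers): n = 392; a·d/n = 8·101/392 = 2.0612; b·c/n = 259·24/392 = 15.8571
OR_MH = (2.1109 + 2.0612) / (9.3412 + 15.8571) = 4.1721 / 25.1983 = 0.16557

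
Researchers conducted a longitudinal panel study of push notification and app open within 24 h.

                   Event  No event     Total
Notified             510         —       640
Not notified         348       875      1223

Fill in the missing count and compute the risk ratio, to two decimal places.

The missing cell is in the exposed row: 640 − 510 = 130.
So a = 510, b = 130, c = 348, d = 875.
RR = [a/(a+b)] / [c/(c+d)] = (510/640) / (348/1223) = 0.79688/0.28455 = 2.80051

2.80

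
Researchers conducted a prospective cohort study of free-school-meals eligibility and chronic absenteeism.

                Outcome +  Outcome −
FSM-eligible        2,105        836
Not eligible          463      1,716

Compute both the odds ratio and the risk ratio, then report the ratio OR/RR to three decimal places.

Cells: a = 2105, b = 836, c = 463, d = 1716.
OR = (2105·1716)/(836·463) = 3612180/387068 = 9.33216
Risk in exposed = 2105/2941 = 0.71574; risk in unexposed = 463/2179 = 0.21248; RR = 3.36847
OR/RR = 9.33216 / 3.36847 = 2.77044
The outcome is not rare, so the OR lies further from 1 than the RR.

2.770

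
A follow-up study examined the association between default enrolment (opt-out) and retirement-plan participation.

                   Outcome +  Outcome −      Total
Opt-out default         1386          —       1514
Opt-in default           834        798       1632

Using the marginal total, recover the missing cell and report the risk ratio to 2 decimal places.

The missing cell is in the exposed row: 1514 − 1386 = 128.
So a = 1386, b = 128, c = 834, d = 798.
RR = [a/(a+b)] / [c/(c+d)] = (1386/1514) / (834/1632) = 0.91546/0.51103 = 1.79140

1.79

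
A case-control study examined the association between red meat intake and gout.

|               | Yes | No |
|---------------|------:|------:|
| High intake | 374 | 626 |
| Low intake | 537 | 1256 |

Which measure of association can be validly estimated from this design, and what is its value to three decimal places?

1.397

Cells: a = 374, b = 626, c = 537, d = 1256.
This is a case-control study: participants were sampled on outcome status, so risks in the source population cannot be estimated directly — relative risk is not valid here. The odds ratio is the appropriate measure.
OR = (a·d)/(b·c) = (374 × 1256) / (626 × 537) = 469744 / 336162 = 1.39737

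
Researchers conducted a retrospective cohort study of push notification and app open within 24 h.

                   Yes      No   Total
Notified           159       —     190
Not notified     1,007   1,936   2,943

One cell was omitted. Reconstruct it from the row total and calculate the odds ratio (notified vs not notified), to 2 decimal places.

The missing cell is in the exposed row: 190 − 159 = 31.
So a = 159, b = 31, c = 1007, d = 1936.
OR = (a·d)/(b·c) = (159 × 1936) / (31 × 1007) = 307824 / 31217 = 9.86078

9.86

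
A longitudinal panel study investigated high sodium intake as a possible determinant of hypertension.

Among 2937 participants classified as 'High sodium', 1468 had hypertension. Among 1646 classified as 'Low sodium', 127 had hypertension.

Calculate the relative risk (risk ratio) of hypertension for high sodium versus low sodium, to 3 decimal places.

From the description: a = 1468, b = 1469, c = 127, d = 1519.
Risk in exposed = 1468/2937 = 0.49983; risk in unexposed = 127/1646 = 0.07716.
RR = 0.49983 / 0.07716 = 6.47811
The risk among the exposed is 6.48 times that among the unexposed.

6.478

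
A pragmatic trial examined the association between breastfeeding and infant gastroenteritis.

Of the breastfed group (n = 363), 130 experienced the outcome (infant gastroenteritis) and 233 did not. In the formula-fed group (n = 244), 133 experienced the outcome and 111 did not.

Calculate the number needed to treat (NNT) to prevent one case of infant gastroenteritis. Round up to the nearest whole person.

Risk in treated group = 130/363 = 0.35813; risk in control = 133/244 = 0.54508.
Absolute risk reduction = 0.54508 − 0.35813 = 0.18696
NNT = 1 / ARR = 1 / 0.18696 = 5.349 → round up → 6

6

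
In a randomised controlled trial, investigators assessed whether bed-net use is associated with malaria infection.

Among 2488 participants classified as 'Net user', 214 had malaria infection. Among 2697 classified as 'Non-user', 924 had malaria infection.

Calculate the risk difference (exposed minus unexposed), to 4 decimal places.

From the description: a = 214, b = 2274, c = 924, d = 1773.
Risk in exposed = 214/2488 = 0.086013; risk in unexposed = 924/2697 = 0.342603.
Risk difference = 0.086013 − 0.342603 = -0.256590

-0.2566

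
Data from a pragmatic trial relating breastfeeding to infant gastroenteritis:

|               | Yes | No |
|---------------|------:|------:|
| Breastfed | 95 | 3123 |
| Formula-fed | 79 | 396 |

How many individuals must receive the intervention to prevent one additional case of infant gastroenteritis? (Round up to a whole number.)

Risk in treated group = 95/3218 = 0.02952; risk in control = 79/475 = 0.16632.
Absolute risk reduction = 0.16632 − 0.02952 = 0.13679
NNT = 1 / ARR = 1 / 0.13679 = 7.310 → round up → 8

8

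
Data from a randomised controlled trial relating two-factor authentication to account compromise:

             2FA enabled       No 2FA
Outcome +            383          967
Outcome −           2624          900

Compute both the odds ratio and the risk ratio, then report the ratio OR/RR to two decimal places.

Reading the table with exposure as columns: a = 383 (2FA enabled, case), b = 2624 (2FA enabled, non-case), c = 967 (No 2FA, case), d = 900.
OR = (383·900)/(2624·967) = 344700/2537408 = 0.13585
Risk in exposed = 383/3007 = 0.12737; risk in unexposed = 967/1867 = 0.51794; RR = 0.24591
OR/RR = 0.13585 / 0.24591 = 0.55242
The outcome is not rare, so the OR lies further from 1 than the RR.

0.55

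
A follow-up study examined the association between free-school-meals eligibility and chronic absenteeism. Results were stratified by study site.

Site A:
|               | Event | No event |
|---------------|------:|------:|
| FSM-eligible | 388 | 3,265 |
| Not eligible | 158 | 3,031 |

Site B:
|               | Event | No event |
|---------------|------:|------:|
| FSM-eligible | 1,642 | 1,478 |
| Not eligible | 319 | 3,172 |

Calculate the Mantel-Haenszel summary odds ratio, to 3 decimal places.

6.541

OR_MH = Σ(aᵢdᵢ/nᵢ) / Σ(bᵢcᵢ/nᵢ), where nᵢ is the stratum total.
Stratum 1 (Site A): n = 6842; a·d/n = 388·3031/6842 = 171.8837; b·c/n = 3265·158/6842 = 75.3975
Stratum 2 (Site B): n = 6611; a·d/n = 1642·3172/6611 = 787.8421; b·c/n = 1478·319/6611 = 71.3178
OR_MH = (171.8837 + 787.8421) / (75.3975 + 71.3178) = 959.7257 / 146.7153 = 6.54141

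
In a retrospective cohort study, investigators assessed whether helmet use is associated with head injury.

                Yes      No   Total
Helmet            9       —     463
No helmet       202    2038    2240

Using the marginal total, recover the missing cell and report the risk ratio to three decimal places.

0.216

The missing cell is in the exposed row: 463 − 9 = 454.
So a = 9, b = 454, c = 202, d = 2038.
RR = [a/(a+b)] / [c/(c+d)] = (9/463) / (202/2240) = 0.01944/0.09018 = 0.21556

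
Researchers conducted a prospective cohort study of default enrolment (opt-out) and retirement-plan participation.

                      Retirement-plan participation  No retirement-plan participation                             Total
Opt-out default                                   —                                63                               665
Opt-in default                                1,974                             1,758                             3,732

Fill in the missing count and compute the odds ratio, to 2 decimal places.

8.51

The missing cell is in the exposed row: 665 − 63 = 602.
So a = 602, b = 63, c = 1974, d = 1758.
OR = (a·d)/(b·c) = (602 × 1758) / (63 × 1974) = 1058316 / 124362 = 8.50996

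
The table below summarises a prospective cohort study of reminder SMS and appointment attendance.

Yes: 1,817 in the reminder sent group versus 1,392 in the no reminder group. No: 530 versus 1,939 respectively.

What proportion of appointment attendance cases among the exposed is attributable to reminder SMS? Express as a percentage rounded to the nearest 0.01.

46.02

From the description: a = 1817, b = 530, c = 1392, d = 1939.
Risk in exposed = 1817/2347 = 0.77418; risk in unexposed = 1392/3331 = 0.41789.
RR = 0.77418/0.41789 = 1.85258
AR% = (RR − 1)/RR × 100 = (1.85258 − 1)/1.85258 × 100 = 46.0213%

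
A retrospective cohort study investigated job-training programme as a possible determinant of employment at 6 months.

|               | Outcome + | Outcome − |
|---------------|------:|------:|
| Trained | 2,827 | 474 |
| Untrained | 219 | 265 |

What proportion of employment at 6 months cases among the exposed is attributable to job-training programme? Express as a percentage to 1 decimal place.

Cells: a = 2827, b = 474, c = 219, d = 265.
Risk in exposed = 2827/3301 = 0.85641; risk in unexposed = 219/484 = 0.45248.
RR = 0.85641/0.45248 = 1.89270
AR% = (RR − 1)/RR × 100 = (1.89270 − 1)/1.89270 × 100 = 47.1654%

47.2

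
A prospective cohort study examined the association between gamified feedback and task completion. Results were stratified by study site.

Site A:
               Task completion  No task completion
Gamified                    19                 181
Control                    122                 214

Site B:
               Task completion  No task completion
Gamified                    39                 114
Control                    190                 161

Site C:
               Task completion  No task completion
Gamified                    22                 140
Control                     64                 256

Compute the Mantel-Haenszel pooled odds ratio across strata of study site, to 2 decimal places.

OR_MH = Σ(aᵢdᵢ/nᵢ) / Σ(bᵢcᵢ/nᵢ), where nᵢ is the stratum total.
Stratum 1 (Site A): n = 536; a·d/n = 19·214/536 = 7.5858; b·c/n = 181·122/536 = 41.1978
Stratum 2 (Site B): n = 504; a·d/n = 39·161/504 = 12.4583; b·c/n = 114·190/504 = 42.9762
Stratum 3 (Site C): n = 482; a·d/n = 22·256/482 = 11.6846; b·c/n = 140·64/482 = 18.5892
OR_MH = (7.5858 + 12.4583 + 11.6846) / (41.1978 + 42.9762 + 18.5892) = 31.7288 / 102.7632 = 0.30876

0.31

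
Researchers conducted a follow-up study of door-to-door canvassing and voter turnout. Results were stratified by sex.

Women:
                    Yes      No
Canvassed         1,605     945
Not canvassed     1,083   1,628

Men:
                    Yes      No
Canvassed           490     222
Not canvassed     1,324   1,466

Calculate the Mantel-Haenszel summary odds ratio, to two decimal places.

2.52

OR_MH = Σ(aᵢdᵢ/nᵢ) / Σ(bᵢcᵢ/nᵢ), where nᵢ is the stratum total.
Stratum 1 (Women): n = 5261; a·d/n = 1605·1628/5261 = 496.6622; b·c/n = 945·1083/5261 = 194.5324
Stratum 2 (Men): n = 3502; a·d/n = 490·1466/3502 = 205.1228; b·c/n = 222·1324/3502 = 83.9315
OR_MH = (496.6622 + 205.1228) / (194.5324 + 83.9315) = 701.7850 / 278.4639 = 2.52020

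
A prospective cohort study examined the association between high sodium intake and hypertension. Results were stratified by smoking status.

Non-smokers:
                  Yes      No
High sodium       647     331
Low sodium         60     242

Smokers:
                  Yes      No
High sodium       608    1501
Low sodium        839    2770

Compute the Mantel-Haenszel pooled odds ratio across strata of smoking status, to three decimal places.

1.768

OR_MH = Σ(aᵢdᵢ/nᵢ) / Σ(bᵢcᵢ/nᵢ), where nᵢ is the stratum total.
Stratum 1 (Non-smokers): n = 1280; a·d/n = 647·242/1280 = 122.3234; b·c/n = 331·60/1280 = 15.5156
Stratum 2 (Smokers): n = 5718; a·d/n = 608·2770/5718 = 294.5366; b·c/n = 1501·839/5718 = 220.2412
OR_MH = (122.3234 + 294.5366) / (15.5156 + 220.2412) = 416.8600 / 235.7568 = 1.76818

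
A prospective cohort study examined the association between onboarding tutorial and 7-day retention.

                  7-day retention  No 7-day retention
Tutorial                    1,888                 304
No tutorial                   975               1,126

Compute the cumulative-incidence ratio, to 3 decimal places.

Cells: a = 1888, b = 304, c = 975, d = 1126.
Risk in exposed = 1888/2192 = 0.86131; risk in unexposed = 975/2101 = 0.46406.
RR = 0.86131 / 0.46406 = 1.85602
The risk among the exposed is 1.86 times that among the unexposed.

1.856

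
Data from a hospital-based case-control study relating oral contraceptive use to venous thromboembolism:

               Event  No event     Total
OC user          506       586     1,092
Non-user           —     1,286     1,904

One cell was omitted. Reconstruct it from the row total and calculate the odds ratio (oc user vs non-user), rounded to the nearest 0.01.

1.80

The missing cell is in the unexposed row: 1904 − 1286 = 618.
So a = 506, b = 586, c = 618, d = 1286.
OR = (a·d)/(b·c) = (506 × 1286) / (586 × 618) = 650716 / 362148 = 1.79682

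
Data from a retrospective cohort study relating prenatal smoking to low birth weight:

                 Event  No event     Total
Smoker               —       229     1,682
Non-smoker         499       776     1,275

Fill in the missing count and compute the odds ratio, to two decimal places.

9.87

The missing cell is in the exposed row: 1682 − 229 = 1453.
So a = 1453, b = 229, c = 499, d = 776.
OR = (a·d)/(b·c) = (1453 × 776) / (229 × 499) = 1127528 / 114271 = 9.86714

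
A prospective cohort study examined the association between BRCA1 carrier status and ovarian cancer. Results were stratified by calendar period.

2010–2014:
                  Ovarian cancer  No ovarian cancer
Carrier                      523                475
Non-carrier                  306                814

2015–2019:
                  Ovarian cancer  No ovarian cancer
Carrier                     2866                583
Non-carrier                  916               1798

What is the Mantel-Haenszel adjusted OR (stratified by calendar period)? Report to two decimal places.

6.68

OR_MH = Σ(aᵢdᵢ/nᵢ) / Σ(bᵢcᵢ/nᵢ), where nᵢ is the stratum total.
Stratum 1 (2010–2014): n = 2118; a·d/n = 523·814/2118 = 201.0019; b·c/n = 475·306/2118 = 68.6261
Stratum 2 (2015–2019): n = 6163; a·d/n = 2866·1798/6163 = 836.1298; b·c/n = 583·916/6163 = 86.6507
OR_MH = (201.0019 + 836.1298) / (68.6261 + 86.6507) = 1037.1317 / 155.2767 = 6.67925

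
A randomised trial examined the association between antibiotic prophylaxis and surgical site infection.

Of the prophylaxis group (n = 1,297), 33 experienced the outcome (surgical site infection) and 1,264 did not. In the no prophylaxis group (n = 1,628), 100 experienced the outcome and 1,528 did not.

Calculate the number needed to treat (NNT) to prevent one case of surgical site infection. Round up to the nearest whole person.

Risk in treated group = 33/1297 = 0.02544; risk in control = 100/1628 = 0.06143.
Absolute risk reduction = 0.06143 − 0.02544 = 0.03598
NNT = 1 / ARR = 1 / 0.03598 = 27.792 → round up → 28

28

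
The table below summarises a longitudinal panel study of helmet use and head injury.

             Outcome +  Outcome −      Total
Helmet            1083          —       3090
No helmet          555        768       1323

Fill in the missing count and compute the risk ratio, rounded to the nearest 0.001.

The missing cell is in the exposed row: 3090 − 1083 = 2007.
So a = 1083, b = 2007, c = 555, d = 768.
RR = [a/(a+b)] / [c/(c+d)] = (1083/3090) / (555/1323) = 0.35049/0.41950 = 0.83548

0.835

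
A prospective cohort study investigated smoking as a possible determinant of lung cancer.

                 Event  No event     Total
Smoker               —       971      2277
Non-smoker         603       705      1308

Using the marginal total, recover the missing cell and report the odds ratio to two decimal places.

1.57

The missing cell is in the exposed row: 2277 − 971 = 1306.
So a = 1306, b = 971, c = 603, d = 705.
OR = (a·d)/(b·c) = (1306 × 705) / (971 × 603) = 920730 / 585513 = 1.57252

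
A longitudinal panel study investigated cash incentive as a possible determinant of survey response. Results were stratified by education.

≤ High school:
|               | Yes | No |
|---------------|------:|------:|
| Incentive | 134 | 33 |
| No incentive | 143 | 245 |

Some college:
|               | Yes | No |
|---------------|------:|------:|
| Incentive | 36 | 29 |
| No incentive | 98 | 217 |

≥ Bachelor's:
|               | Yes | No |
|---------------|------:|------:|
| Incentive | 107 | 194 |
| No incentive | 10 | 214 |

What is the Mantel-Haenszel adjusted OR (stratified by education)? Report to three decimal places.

OR_MH = Σ(aᵢdᵢ/nᵢ) / Σ(bᵢcᵢ/nᵢ), where nᵢ is the stratum total.
Stratum 1 (≤ High school): n = 555; a·d/n = 134·245/555 = 59.1532; b·c/n = 33·143/555 = 8.5027
Stratum 2 (Some college): n = 380; a·d/n = 36·217/380 = 20.5579; b·c/n = 29·98/380 = 7.4789
Stratum 3 (≥ Bachelor's): n = 525; a·d/n = 107·214/525 = 43.6152; b·c/n = 194·10/525 = 3.6952
OR_MH = (59.1532 + 20.5579 + 43.6152) / (8.5027 + 7.4789 + 3.6952) = 123.3263 / 19.6769 = 6.26757

6.268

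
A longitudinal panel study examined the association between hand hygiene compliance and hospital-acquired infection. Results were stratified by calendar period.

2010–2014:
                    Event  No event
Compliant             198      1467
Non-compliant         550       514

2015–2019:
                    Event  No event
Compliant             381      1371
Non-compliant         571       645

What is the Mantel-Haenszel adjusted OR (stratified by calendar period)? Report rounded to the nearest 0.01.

0.21

OR_MH = Σ(aᵢdᵢ/nᵢ) / Σ(bᵢcᵢ/nᵢ), where nᵢ is the stratum total.
Stratum 1 (2010–2014): n = 2729; a·d/n = 198·514/2729 = 37.2928; b·c/n = 1467·550/2729 = 295.6578
Stratum 2 (2015–2019): n = 2968; a·d/n = 381·645/2968 = 82.7982; b·c/n = 1371·571/2968 = 263.7604
OR_MH = (37.2928 + 82.7982) / (295.6578 + 263.7604) = 120.0910 / 559.4182 = 0.21467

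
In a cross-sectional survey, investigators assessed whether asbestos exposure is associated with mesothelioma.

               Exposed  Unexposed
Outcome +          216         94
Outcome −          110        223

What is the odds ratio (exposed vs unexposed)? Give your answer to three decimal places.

4.658

Reading the table with exposure as columns: a = 216 (Exposed, case), b = 110 (Exposed, non-case), c = 94 (Unexposed, case), d = 223.
OR = (a·d)/(b·c) = (216 × 223) / (110 × 94) = 48168 / 10340 = 4.65841
The odds of mesothelioma are about 4.66 times as high in the exposed group.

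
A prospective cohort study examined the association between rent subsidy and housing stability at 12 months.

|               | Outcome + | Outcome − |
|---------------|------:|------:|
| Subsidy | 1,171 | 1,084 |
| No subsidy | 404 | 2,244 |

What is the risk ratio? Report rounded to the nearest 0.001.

Cells: a = 1171, b = 1084, c = 404, d = 2244.
Risk in exposed = 1171/2255 = 0.51929; risk in unexposed = 404/2648 = 0.15257.
RR = 0.51929 / 0.15257 = 3.40367
The risk among the exposed is 3.40 times that among the unexposed.

3.404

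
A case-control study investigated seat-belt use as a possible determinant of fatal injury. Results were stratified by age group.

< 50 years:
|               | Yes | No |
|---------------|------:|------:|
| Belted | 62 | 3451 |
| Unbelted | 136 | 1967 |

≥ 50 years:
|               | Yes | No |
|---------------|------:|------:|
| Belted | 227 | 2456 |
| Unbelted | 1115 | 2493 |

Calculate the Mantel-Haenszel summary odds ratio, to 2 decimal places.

OR_MH = Σ(aᵢdᵢ/nᵢ) / Σ(bᵢcᵢ/nᵢ), where nᵢ is the stratum total.
Stratum 1 (< 50 years): n = 5616; a·d/n = 62·1967/5616 = 21.7155; b·c/n = 3451·136/5616 = 83.5712
Stratum 2 (≥ 50 years): n = 6291; a·d/n = 227·2493/6291 = 89.9557; b·c/n = 2456·1115/6291 = 435.2949
OR_MH = (21.7155 + 89.9557) / (83.5712 + 435.2949) = 111.6711 / 518.8661 = 0.21522

0.22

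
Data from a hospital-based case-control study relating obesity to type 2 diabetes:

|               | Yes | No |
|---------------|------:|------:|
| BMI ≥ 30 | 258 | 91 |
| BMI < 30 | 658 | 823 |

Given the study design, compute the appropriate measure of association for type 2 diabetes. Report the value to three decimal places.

Cells: a = 258, b = 91, c = 658, d = 823.
This is a hospital-based case-control study: participants were sampled on outcome status, so risks in the source population cannot be estimated directly — relative risk is not valid here. The odds ratio is the appropriate measure.
OR = (a·d)/(b·c) = (258 × 823) / (91 × 658) = 212334 / 59878 = 3.54611

3.546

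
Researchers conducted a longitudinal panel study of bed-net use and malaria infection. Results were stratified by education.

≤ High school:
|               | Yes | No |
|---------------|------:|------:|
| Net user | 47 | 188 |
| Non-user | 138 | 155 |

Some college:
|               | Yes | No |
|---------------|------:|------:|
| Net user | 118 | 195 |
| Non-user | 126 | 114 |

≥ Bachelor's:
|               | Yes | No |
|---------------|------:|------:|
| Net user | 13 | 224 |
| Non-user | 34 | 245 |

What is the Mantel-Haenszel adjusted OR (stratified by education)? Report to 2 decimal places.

0.41

OR_MH = Σ(aᵢdᵢ/nᵢ) / Σ(bᵢcᵢ/nᵢ), where nᵢ is the stratum total.
Stratum 1 (≤ High school): n = 528; a·d/n = 47·155/528 = 13.7973; b·c/n = 188·138/528 = 49.1364
Stratum 2 (Some college): n = 553; a·d/n = 118·114/553 = 24.3255; b·c/n = 195·126/553 = 44.4304
Stratum 3 (≥ Bachelor's): n = 516; a·d/n = 13·245/516 = 6.1725; b·c/n = 224·34/516 = 14.7597
OR_MH = (13.7973 + 24.3255 + 6.1725) / (49.1364 + 44.4304 + 14.7597) = 44.2953 / 108.3264 = 0.40891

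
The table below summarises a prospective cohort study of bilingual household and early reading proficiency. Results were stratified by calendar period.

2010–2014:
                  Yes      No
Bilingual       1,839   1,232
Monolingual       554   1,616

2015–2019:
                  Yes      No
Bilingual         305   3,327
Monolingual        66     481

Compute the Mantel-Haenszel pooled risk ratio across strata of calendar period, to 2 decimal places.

2.10

RR_MH = Σ(aᵢ·n₀ᵢ/nᵢ) / Σ(cᵢ·n₁ᵢ/nᵢ), with n₁ᵢ = aᵢ+bᵢ (exposed), n₀ᵢ = cᵢ+dᵢ (unexposed), nᵢ = n₁ᵢ+n₀ᵢ.
Stratum 1 (2010–2014): n₁ = 3071, n₀ = 2170, n = 5241; a·n₀/n = 1839·2170/5241 = 761.4253; c·n₁/n = 554·3071/5241 = 324.6201
Stratum 2 (2015–2019): n₁ = 3632, n₀ = 547, n = 4179; a·n₀/n = 305·547/4179 = 39.9222; c·n₁/n = 66·3632/4179 = 57.3611
RR_MH = (761.4253 + 39.9222) / (324.6201 + 57.3611) = 801.3475 / 381.9812 = 2.09787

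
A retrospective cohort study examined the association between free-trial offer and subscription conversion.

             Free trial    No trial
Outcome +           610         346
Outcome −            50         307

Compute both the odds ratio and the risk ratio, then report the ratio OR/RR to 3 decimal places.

Reading the table with exposure as columns: a = 610 (Free trial, case), b = 50 (Free trial, non-case), c = 346 (No trial, case), d = 307.
OR = (610·307)/(50·346) = 187270/17300 = 10.82486
Risk in exposed = 610/660 = 0.92424; risk in unexposed = 346/653 = 0.52986; RR = 1.74431
OR/RR = 10.82486 / 1.74431 = 6.20582
The outcome is not rare, so the OR lies further from 1 than the RR.

6.206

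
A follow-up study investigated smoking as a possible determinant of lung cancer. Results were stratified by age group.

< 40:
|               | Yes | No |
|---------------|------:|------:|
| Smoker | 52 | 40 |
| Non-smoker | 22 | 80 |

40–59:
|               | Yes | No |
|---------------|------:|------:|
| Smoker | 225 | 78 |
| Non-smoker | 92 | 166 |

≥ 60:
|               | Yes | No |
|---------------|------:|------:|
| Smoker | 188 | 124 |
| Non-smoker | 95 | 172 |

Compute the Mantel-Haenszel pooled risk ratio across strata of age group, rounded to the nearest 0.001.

RR_MH = Σ(aᵢ·n₀ᵢ/nᵢ) / Σ(cᵢ·n₁ᵢ/nᵢ), with n₁ᵢ = aᵢ+bᵢ (exposed), n₀ᵢ = cᵢ+dᵢ (unexposed), nᵢ = n₁ᵢ+n₀ᵢ.
Stratum 1 (< 40): n₁ = 92, n₀ = 102, n = 194; a·n₀/n = 52·102/194 = 27.3402; c·n₁/n = 22·92/194 = 10.4330
Stratum 2 (40–59): n₁ = 303, n₀ = 258, n = 561; a·n₀/n = 225·258/561 = 103.4759; c·n₁/n = 92·303/561 = 49.6898
Stratum 3 (≥ 60): n₁ = 312, n₀ = 267, n = 579; a·n₀/n = 188·267/579 = 86.6943; c·n₁/n = 95·312/579 = 51.1917
RR_MH = (27.3402 + 103.4759 + 86.6943) / (10.4330 + 49.6898 + 51.1917) = 217.5104 / 111.3145 = 1.95402

1.954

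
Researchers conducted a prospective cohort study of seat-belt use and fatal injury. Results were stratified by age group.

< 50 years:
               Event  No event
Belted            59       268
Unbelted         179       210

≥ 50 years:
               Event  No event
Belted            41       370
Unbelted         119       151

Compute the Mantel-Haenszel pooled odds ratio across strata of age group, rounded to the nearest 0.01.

OR_MH = Σ(aᵢdᵢ/nᵢ) / Σ(bᵢcᵢ/nᵢ), where nᵢ is the stratum total.
Stratum 1 (< 50 years): n = 716; a·d/n = 59·210/716 = 17.3045; b·c/n = 268·179/716 = 67.0000
Stratum 2 (≥ 50 years): n = 681; a·d/n = 41·151/681 = 9.0910; b·c/n = 370·119/681 = 64.6549
OR_MH = (17.3045 + 9.0910) / (67.0000 + 64.6549) = 26.3955 / 131.6549 = 0.20049

0.20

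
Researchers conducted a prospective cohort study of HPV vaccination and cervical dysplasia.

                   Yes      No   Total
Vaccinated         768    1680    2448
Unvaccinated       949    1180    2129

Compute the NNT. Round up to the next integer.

8

Risk in treated group = 768/2448 = 0.31373; risk in control = 949/2129 = 0.44575.
Absolute risk reduction = 0.44575 − 0.31373 = 0.13202
NNT = 1 / ARR = 1 / 0.13202 = 7.574 → round up → 8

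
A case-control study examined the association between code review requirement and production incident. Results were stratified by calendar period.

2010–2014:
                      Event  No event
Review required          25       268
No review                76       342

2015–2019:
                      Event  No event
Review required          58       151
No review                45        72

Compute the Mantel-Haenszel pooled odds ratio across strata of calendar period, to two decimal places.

0.50

OR_MH = Σ(aᵢdᵢ/nᵢ) / Σ(bᵢcᵢ/nᵢ), where nᵢ is the stratum total.
Stratum 1 (2010–2014): n = 711; a·d/n = 25·342/711 = 12.0253; b·c/n = 268·76/711 = 28.6470
Stratum 2 (2015–2019): n = 326; a·d/n = 58·72/326 = 12.8098; b·c/n = 151·45/326 = 20.8436
OR_MH = (12.0253 + 12.8098) / (28.6470 + 20.8436) = 24.8351 / 49.4905 = 0.50182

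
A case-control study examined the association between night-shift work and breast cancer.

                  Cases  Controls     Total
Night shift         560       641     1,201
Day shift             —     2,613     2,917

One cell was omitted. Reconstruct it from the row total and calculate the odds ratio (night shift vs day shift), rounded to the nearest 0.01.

7.51

The missing cell is in the unexposed row: 2917 − 2613 = 304.
So a = 560, b = 641, c = 304, d = 2613.
OR = (a·d)/(b·c) = (560 × 2613) / (641 × 304) = 1463280 / 194864 = 7.50924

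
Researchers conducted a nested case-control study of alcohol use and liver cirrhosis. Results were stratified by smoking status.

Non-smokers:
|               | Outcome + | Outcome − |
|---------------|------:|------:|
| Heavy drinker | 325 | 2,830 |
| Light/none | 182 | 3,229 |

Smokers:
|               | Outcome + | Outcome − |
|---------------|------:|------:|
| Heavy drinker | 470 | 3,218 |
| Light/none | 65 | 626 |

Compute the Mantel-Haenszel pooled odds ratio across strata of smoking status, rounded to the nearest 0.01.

OR_MH = Σ(aᵢdᵢ/nᵢ) / Σ(bᵢcᵢ/nᵢ), where nᵢ is the stratum total.
Stratum 1 (Non-smokers): n = 6566; a·d/n = 325·3229/6566 = 159.8271; b·c/n = 2830·182/6566 = 78.4435
Stratum 2 (Smokers): n = 4379; a·d/n = 470·626/4379 = 67.1889; b·c/n = 3218·65/4379 = 47.7666
OR_MH = (159.8271 + 67.1889) / (78.4435 + 47.7666) = 227.0160 / 126.2101 = 1.79871

1.80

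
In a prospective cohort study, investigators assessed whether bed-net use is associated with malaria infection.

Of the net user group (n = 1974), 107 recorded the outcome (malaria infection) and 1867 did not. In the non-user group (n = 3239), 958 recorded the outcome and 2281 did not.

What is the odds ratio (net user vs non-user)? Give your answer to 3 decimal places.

0.136

From the description: a = 107, b = 1867, c = 958, d = 2281.
OR = (a·d)/(b·c) = (107 × 2281) / (1867 × 958) = 244067 / 1788586 = 0.13646
Exposure is associated with lower odds of malaria infection (OR = 0.14 < 1).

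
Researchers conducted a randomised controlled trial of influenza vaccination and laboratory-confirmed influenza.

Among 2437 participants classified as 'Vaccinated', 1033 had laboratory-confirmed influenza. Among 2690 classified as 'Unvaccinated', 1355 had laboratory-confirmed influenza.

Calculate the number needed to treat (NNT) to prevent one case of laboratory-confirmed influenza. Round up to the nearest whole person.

Risk in treated group = 1033/2437 = 0.42388; risk in control = 1355/2690 = 0.50372.
Absolute risk reduction = 0.50372 − 0.42388 = 0.07984
NNT = 1 / ARR = 1 / 0.07984 = 12.526 → round up → 13

13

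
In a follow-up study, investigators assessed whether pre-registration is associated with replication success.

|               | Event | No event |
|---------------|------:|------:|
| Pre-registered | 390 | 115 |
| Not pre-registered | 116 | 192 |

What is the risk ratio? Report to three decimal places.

2.051

Cells: a = 390, b = 115, c = 116, d = 192.
Risk in exposed = 390/505 = 0.77228; risk in unexposed = 116/308 = 0.37662.
RR = 0.77228 / 0.37662 = 2.05053
The risk among the exposed is 2.05 times that among the unexposed.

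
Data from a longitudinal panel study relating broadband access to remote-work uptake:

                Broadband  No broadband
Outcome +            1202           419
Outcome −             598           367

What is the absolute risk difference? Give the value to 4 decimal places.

0.1347

Reading the table with exposure as columns: a = 1202 (Broadband, case), b = 598 (Broadband, non-case), c = 419 (No broadband, case), d = 367.
Risk in exposed = 1202/1800 = 0.667778; risk in unexposed = 419/786 = 0.533079.
Risk difference = 0.667778 − 0.533079 = 0.134699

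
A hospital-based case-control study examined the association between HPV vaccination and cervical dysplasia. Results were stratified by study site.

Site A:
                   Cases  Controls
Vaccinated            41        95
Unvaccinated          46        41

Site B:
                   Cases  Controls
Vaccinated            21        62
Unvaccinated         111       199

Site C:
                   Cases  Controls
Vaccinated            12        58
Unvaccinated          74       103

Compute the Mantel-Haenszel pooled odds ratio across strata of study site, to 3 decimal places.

OR_MH = Σ(aᵢdᵢ/nᵢ) / Σ(bᵢcᵢ/nᵢ), where nᵢ is the stratum total.
Stratum 1 (Site A): n = 223; a·d/n = 41·41/223 = 7.5381; b·c/n = 95·46/223 = 19.5964
Stratum 2 (Site B): n = 393; a·d/n = 21·199/393 = 10.6336; b·c/n = 62·111/393 = 17.5115
Stratum 3 (Site C): n = 247; a·d/n = 12·103/247 = 5.0040; b·c/n = 58·74/247 = 17.3765
OR_MH = (7.5381 + 10.6336 + 5.0040) / (19.5964 + 17.5115 + 17.3765) = 23.1758 / 54.4844 = 0.42537

0.425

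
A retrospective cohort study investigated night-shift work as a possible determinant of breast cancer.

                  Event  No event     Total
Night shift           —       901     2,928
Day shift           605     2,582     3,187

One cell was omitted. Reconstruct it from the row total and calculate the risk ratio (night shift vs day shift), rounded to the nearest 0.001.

3.647

The missing cell is in the exposed row: 2928 − 901 = 2027.
So a = 2027, b = 901, c = 605, d = 2582.
RR = [a/(a+b)] / [c/(c+d)] = (2027/2928) / (605/3187) = 0.69228/0.18983 = 3.64678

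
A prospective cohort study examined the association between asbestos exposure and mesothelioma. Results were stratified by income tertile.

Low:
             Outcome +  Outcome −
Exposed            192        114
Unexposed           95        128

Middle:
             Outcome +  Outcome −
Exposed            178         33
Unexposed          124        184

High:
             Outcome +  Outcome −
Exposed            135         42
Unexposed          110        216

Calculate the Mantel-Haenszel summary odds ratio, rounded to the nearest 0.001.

4.463

OR_MH = Σ(aᵢdᵢ/nᵢ) / Σ(bᵢcᵢ/nᵢ), where nᵢ is the stratum total.
Stratum 1 (Low): n = 529; a·d/n = 192·128/529 = 46.4575; b·c/n = 114·95/529 = 20.4726
Stratum 2 (Middle): n = 519; a·d/n = 178·184/519 = 63.1060; b·c/n = 33·124/519 = 7.8844
Stratum 3 (High): n = 503; a·d/n = 135·216/503 = 57.9722; b·c/n = 42·110/503 = 9.1849
OR_MH = (46.4575 + 63.1060 + 57.9722) / (20.4726 + 7.8844 + 9.1849) = 167.5356 / 37.5419 = 4.46263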